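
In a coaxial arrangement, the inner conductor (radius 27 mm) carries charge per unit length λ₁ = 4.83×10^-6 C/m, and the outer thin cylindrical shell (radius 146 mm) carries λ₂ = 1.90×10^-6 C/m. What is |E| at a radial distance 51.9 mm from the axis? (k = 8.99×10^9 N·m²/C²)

Choose a coaxial cylinder of radius r = 51.9 mm (arbitrary length L) as the Gaussian surface (between the conductors, 27 mm < r < 146 mm).
Only the inner wire is enclosed; the outer shell contributes nothing inside itself. λ_enc = λ₁ = 4.83×10^-6 C/m.
By Gauss's law (flux through the curved wall only), E·2πrL = λ_enc L/ε₀.
E = 2k|λ_enc|/r = 2(8.99×10^9)(4.83e-6)/(0.0519) = 1.67×10^6 N/C.

|E| = 1.67e6 N/C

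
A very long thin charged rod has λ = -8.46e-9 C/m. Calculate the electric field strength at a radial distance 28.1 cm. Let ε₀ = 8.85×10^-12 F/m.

Choose a coaxial cylinder of radius r = 28.1 cm (arbitrary length L) as the Gaussian surface.
Q_enc = λL, so λ_enc = -8.46×10^-9 C/m.
Applying ∮E·dA = Q_enc/ε₀ with the end caps contributing no flux:
E = |λ_enc|/(2πε₀r) = (8.46e-9)/(2π·8.85×10^-12·0.281) = 541 N/C.

|E| = 541 N/C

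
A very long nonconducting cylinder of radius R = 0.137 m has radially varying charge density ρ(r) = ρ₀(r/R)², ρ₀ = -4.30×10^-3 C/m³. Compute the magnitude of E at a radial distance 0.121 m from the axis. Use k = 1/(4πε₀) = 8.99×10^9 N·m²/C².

Take a coaxial cylindrical Gaussian surface of radius r = 0.121 m and length L (r < R).
λ_enc = ∫₀^r ρ(r')·2πr' dr' = (2πρ₀/R²)·r^4/4 = -7.714×10^-5 C/m.
Gauss's law: E·2πrL = λ_enc L/ε₀.
E = 2k|λ_enc|/r = 2(8.99×10^9)(7.714×10^-5)/(0.121) = 1.15×10^7 N/C.

E ≈ 1.15e7 V/m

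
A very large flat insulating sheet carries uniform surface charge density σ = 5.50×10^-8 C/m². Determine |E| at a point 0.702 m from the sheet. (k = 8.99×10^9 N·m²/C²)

|E| = 3.11×10^3 N/C

By planar symmetry E is perpendicular to the sheet and uniform; use a Gaussian pillbox with flat faces of area A on each side of the sheet.
Only the two end caps contribute flux: Φ = 2EA. With Q_enc = σA, Gauss's law gives E = |σ|/(2ε₀).
E = 2πk|σ| = 2π(8.99×10^9)(5.50e-8) = 3.11×10^3 N/C.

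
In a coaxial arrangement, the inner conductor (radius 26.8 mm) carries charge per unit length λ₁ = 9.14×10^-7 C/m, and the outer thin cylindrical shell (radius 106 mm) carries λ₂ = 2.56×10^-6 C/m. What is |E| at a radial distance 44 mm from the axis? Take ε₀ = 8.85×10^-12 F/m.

E ≈ 3.74e5 N/C

By cylindrical symmetry E is radial; use a coaxial Gaussian cylinder of radius 44 mm and length L (between the conductors, 26.8 mm < r < 106 mm).
Only the inner wire is enclosed; the outer shell contributes nothing inside itself. λ_enc = λ₁ = 9.14e-7 C/m.
Since E is radial and uniform over the curved surface, Φ = E·2πrL = Q_enc/ε₀ = λ_enc L/ε₀.
E = |λ_enc|/(2πε₀r) = (9.14×10^-7)/(2π·8.85×10^-12·0.044) = 3.74e5 N/C.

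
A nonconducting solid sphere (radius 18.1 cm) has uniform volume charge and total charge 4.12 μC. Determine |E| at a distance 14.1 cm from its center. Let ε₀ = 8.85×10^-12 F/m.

Symmetry ⇒ E = E(r) r̂. Gaussian sphere of radius r = 14.1 cm (r < R).
Only the charge within r is enclosed: Q_enc = Q·(r/R)³ = (4.12 μC)·(14.1 cm/18.1 cm)³ = 1.948e-6 C.
Gauss's law: E·4πr² = Q_enc/ε₀.
E = |Q_enc|/(4πε₀r²) = (1.948×10^-6)/(4π·8.85×10^-12·(0.141)²) = 8.81e5 N/C.

|E| ≈ 8.81×10^5 N/C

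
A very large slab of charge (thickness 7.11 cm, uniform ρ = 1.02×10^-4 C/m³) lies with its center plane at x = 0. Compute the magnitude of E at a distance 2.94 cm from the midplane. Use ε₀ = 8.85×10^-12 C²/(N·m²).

By symmetry E is perpendicular to the slab. A Gaussian pillbox from −2.94 cm to +2.94 cm (face area A) lies entirely within the slab.
Q_enc = ρ·(2x)·A and flux = 2EA, so 2EA = 2ρxA/ε₀ ⇒ E = |ρ|x/ε₀.
E = (1.02×10^-4)(0.0294)/(8.85×10^-12) = 3.39e5 N/C.

E ≈ 3.39×10^5 V/m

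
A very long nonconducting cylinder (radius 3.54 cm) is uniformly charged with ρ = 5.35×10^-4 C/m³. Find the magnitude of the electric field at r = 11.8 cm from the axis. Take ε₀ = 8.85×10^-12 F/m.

Choose a coaxial cylinder of radius r = 11.8 cm (arbitrary length L) as the Gaussian surface (r > 3.54 cm, full cross-section enclosed).
λ_enc = ρ·πR² = (5.35×10^-4)π(0.0354)² = 2.106×10^-6 C/m.
By Gauss's law (flux through the curved wall only), E·2πrL = λ_enc L/ε₀.
E = |λ_enc|/(2πε₀r) = (2.106×10^-6)/(2π·8.85×10^-12·0.118) = 3.21×10^5 N/C.

3.21e5 V/m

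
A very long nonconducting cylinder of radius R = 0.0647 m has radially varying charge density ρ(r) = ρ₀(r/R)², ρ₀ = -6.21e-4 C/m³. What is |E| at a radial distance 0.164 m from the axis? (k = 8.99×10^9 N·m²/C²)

Coaxial Gaussian cylinder, radius r = 0.164 m, length L (r > R, full charge per length enclosed).
λ_enc = 2π ∫₀^R ρ₀(r'/R)^2 r' dr' = 2πρ₀R²/4 = -4.083×10^-6 C/m.
By Gauss's law (flux through the curved wall only), E·2πrL = λ_enc L/ε₀.
E = 2k|λ_enc|/r = 2(8.99×10^9)(4.083×10^-6)/(0.164) = 4.48×10^5 N/C.

E = 4.48×10^5 N/C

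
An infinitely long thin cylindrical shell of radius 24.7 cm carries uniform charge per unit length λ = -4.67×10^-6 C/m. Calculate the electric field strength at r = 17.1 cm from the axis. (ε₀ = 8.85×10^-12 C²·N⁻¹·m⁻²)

Take a coaxial cylindrical Gaussian surface of radius r = 17.1 cm and length L (r < 24.7 cm, inside the shell).
No charge is enclosed, so Gauss's law gives E·2πrL = 0 ⇒ E = 0.

E = 0 (no enclosed charge)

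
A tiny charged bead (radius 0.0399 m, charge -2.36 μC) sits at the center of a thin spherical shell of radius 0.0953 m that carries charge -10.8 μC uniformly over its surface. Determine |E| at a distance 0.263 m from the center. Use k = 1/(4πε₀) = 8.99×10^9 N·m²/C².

By spherical symmetry E is radial; choose a Gaussian sphere of radius r = 0.263 m (r > 0.0953 m, enclosing both).
Q_enc = (-2.36 μC) + (-10.8 μC) = -1.316×10^-5 C.
By Gauss's law, ∮E·dA = E·4πr² = Q_enc/ε₀.
E = k|Q_enc|/r² = (8.99×10^9)(1.316×10^-5)/(0.263)² = 1.71e6 N/C.

1.71×10^6 N/C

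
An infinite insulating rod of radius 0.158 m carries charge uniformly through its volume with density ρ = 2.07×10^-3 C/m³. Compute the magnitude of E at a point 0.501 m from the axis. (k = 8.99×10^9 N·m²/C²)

Coaxial Gaussian cylinder, radius r = 0.501 m, length L (r > 0.158 m, full cross-section enclosed).
λ_enc = ρ·πR² = (2.07e-3)π(0.158)² = 1.623e-4 C/m.
Gauss's law: E·2πrL = λ_enc L/ε₀.
E = 2k|λ_enc|/r = 2(8.99×10^9)(1.623e-4)/(0.501) = 5.83e6 N/C.

5.83×10^6 N/C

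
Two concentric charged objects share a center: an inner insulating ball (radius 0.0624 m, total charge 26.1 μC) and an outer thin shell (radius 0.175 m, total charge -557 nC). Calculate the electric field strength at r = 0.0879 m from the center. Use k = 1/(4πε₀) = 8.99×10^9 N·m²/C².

|E| ≈ 3.04e7 N/C

Symmetry ⇒ E = E(r) r̂. Gaussian sphere of radius r = 0.0879 m (between the bodies, 0.0624 m < r < 0.175 m).
Only the inner charge is enclosed; the outer shell contributes nothing inside itself. Q_enc = 26.1 μC = 2.61×10^-5 C.
Applying ∮E·dA = Q_enc/ε₀ with Φ = E(4πr²):
E = k|Q_enc|/r² = (8.99×10^9)(2.61e-5)/(0.0879)² = 3.04×10^7 N/C.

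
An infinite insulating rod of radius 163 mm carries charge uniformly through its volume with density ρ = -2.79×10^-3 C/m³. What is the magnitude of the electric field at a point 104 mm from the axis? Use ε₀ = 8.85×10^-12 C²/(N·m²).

|E| = 1.64e7 N/C

Take a coaxial cylindrical Gaussian surface of radius r = 104 mm and length L (r < R).
Enclosed charge per unit length: λ_enc = ρ·πr² = (-2.79×10^-3)π(0.104)² = -9.48×10^-5 C/m.
By Gauss's law (flux through the curved wall only), E·2πrL = λ_enc L/ε₀.
E = |λ_enc|/(2πε₀r) = (9.48e-5)/(2π·8.85×10^-12·0.104) = 1.64e7 N/C.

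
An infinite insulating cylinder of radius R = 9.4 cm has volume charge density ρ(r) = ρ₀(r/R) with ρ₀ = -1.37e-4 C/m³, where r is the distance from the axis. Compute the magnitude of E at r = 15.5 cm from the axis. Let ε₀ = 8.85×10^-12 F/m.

By cylindrical symmetry E is radial; use a coaxial Gaussian cylinder of radius 15.5 cm and length L (r > R, full charge per length enclosed).
λ_enc = 2π ∫₀^R ρ₀(r'/R)^1 r' dr' = 2πρ₀R²/3 = -2.535×10^-6 C/m.
Since E is radial and uniform over the curved surface, Φ = E·2πrL = Q_enc/ε₀ = λ_enc L/ε₀.
E = |λ_enc|/(2πε₀r) = (2.535×10^-6)/(2π·8.85×10^-12·0.155) = 2.94e5 N/C.

E = 2.94×10^5 N/C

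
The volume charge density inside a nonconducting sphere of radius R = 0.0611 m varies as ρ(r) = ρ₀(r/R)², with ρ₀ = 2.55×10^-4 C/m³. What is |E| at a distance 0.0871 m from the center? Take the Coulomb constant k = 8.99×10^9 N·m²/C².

Use a concentric Gaussian sphere at r = 0.0871 m (r > R, all charge enclosed).
Q_enc = 4π ∫₀^R ρ₀(r'/R)^2 r'² dr' = 4πρ₀R³/5 = 1.462×10^-7 C.
Since E is radial and uniform over the Gaussian sphere, Φ = E·4πr² = Q_enc/ε₀.
E = k|Q_enc|/r² = (8.99×10^9)(1.462×10^-7)/(0.0871)² = 1.73×10^5 N/C.

|E| = 1.73×10^5 N/C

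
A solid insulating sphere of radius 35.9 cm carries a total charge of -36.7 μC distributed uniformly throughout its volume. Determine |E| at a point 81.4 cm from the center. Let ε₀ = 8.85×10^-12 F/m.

Take a concentric spherical Gaussian surface of radius r = 81.4 cm (r > R, so the entire charge is enclosed).
Q_enc = -36.7 μC = -3.67×10^-5 C.
Gauss's law: E·4πr² = Q_enc/ε₀.
E = |Q_enc|/(4πε₀r²) = (3.67×10^-5)/(4π·8.85×10^-12·(0.814)²) = 4.98e5 N/C.

|E| ≈ 4.98×10^5 N/C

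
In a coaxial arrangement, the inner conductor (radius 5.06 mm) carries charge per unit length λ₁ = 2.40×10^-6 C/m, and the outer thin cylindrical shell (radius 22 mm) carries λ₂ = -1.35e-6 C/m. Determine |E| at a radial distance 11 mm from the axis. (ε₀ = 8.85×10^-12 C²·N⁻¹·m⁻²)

|E| ≈ 3.92×10^6 N/C

By cylindrical symmetry E is radial; use a coaxial Gaussian cylinder of radius 11 mm and length L (between the conductors, 5.06 mm < r < 22 mm).
Only the inner wire is enclosed; the outer shell contributes nothing inside itself. λ_enc = λ₁ = 2.40×10^-6 C/m.
By Gauss's law (flux through the curved wall only), E·2πrL = λ_enc L/ε₀.
E = |λ_enc|/(2πε₀r) = (2.40×10^-6)/(2π·8.85×10^-12·0.011) = 3.92×10^6 N/C.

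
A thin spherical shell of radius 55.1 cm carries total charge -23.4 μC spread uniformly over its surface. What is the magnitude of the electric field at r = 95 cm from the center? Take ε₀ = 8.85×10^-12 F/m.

Take a concentric spherical Gaussian surface of radius r = 95 cm (r > 55.1 cm).
The entire shell is enclosed: Q_enc = -2.34×10^-5 C.
Since E is radial and uniform over the Gaussian sphere, Φ = E·4πr² = Q_enc/ε₀.
E = |Q_enc|/(4πε₀r²) = (2.34e-5)/(4π·8.85×10^-12·(0.95)²) = 2.33×10^5 N/C.

|E| = 2.33×10^5 N/C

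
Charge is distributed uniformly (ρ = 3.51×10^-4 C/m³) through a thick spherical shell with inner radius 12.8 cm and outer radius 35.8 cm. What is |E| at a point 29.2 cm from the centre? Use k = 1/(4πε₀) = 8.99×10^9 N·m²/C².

E ≈ 3.53e6 N/C

By spherical symmetry E is radial; choose a Gaussian sphere of radius r = 29.2 cm (within the shell material, 12.8 cm < r < 35.8 cm).
Only the shell between 12.8 cm and r is enclosed: Q_enc = ρ·(4π/3)(r³ − a³) = (3.51e-4)·(4π/3)·((0.292)³ − (0.128)³) = 3.352×10^-5 C.
Applying ∮E·dA = Q_enc/ε₀ with Φ = E(4πr²):
E = k|Q_enc|/r² = (8.99×10^9)(3.352×10^-5)/(0.292)² = 3.53×10^6 N/C.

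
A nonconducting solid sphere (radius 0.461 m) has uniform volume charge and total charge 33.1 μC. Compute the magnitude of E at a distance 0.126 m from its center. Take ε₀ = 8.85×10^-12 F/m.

Use a concentric Gaussian sphere at r = 0.126 m (r < R).
Only the charge within r is enclosed: Q_enc = Q·(r/R)³ = (33.1 μC)·(0.126 m/0.461 m)³ = 6.758e-7 C.
By Gauss's law, ∮E·dA = E·4πr² = Q_enc/ε₀.
E = |Q_enc|/(4πε₀r²) = (6.758×10^-7)/(4π·8.85×10^-12·(0.126)²) = 3.83×10^5 N/C.

3.83×10^5 V/m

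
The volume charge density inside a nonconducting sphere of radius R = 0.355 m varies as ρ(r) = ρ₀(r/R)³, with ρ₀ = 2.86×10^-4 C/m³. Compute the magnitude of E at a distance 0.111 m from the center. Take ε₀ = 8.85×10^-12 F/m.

Take a concentric spherical Gaussian surface of radius r = 0.111 m (r < R).
Q_enc = ∫₀^r ρ(r')·4πr'² dr' = (4πρ₀/R³) ∫₀^r r'^5 dr' = 4πρ₀ r^6/(6·R³) = 2.504e-8 C.
Since E is radial and uniform over the Gaussian sphere, Φ = E·4πr² = Q_enc/ε₀.
E = |Q_enc|/(4πε₀r²) = (2.504e-8)/(4π·8.85×10^-12·(0.111)²) = 1.83e4 N/C.

E ≈ 1.83×10^4 N/C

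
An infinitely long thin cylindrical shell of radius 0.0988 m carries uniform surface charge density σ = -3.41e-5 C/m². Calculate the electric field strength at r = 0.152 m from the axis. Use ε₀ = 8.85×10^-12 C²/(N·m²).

Choose a coaxial cylinder of radius r = 0.152 m (arbitrary length L) as the Gaussian surface (r > 0.0988 m).
The whole shell is enclosed: λ_enc = σ·2πR = (-3.41×10^-5)·2π·(0.0988) = -2.117×10^-5 C/m.
Applying ∮E·dA = Q_enc/ε₀ with the end caps contributing no flux:
E = |λ_enc|/(2πε₀r) = (2.117×10^-5)/(2π·8.85×10^-12·0.152) = 2.50e6 N/C.

E = 2.50e6 N/C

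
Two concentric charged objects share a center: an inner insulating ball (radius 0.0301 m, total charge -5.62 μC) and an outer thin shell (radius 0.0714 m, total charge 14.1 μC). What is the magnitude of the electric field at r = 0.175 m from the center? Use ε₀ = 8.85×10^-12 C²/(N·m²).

E ≈ 2.49e6 N/C

Take a concentric spherical Gaussian surface of radius r = 0.175 m (r > 0.0714 m, enclosing both).
Q_enc = (-5.62 μC) + (14.1 μC) = 8.48×10^-6 C.
By Gauss's law, ∮E·dA = E·4πr² = Q_enc/ε₀.
E = |Q_enc|/(4πε₀r²) = (8.48×10^-6)/(4π·8.85×10^-12·(0.175)²) = 2.49e6 N/C.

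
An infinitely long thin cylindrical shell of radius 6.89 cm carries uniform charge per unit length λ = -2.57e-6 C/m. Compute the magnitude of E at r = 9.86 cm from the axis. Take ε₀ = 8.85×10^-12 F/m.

Coaxial Gaussian cylinder, radius r = 9.86 cm, length L (r > 6.89 cm).
The full line charge is enclosed: λ_enc = -2.57e-6 C/m.
Since E is radial and uniform over the curved surface, Φ = E·2πrL = Q_enc/ε₀ = λ_enc L/ε₀.
E = |λ_enc|/(2πε₀r) = (2.57e-6)/(2π·8.85×10^-12·0.0986) = 4.69×10^5 N/C.

E = 4.69×10^5 N/C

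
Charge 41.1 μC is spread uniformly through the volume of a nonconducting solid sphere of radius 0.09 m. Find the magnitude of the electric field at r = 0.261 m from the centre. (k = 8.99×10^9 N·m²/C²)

E ≈ 5.42×10^6 V/m

By spherical symmetry E is radial; choose a Gaussian sphere of radius r = 0.261 m (r > R, so the entire charge is enclosed).
Q_enc = 41.1 μC = 4.11×10^-5 C.
Gauss's law: E·4πr² = Q_enc/ε₀.
E = k|Q_enc|/r² = (8.99×10^9)(4.11e-5)/(0.261)² = 5.42×10^6 N/C.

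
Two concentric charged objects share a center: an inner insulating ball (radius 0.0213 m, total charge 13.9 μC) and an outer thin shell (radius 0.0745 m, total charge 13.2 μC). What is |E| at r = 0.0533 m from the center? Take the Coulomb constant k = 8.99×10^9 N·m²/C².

Take a concentric spherical Gaussian surface of radius r = 0.0533 m (between the bodies, 0.0213 m < r < 0.0745 m).
Only the inner charge is enclosed; the outer shell contributes nothing inside itself. Q_enc = 13.9 μC = 1.39×10^-5 C.
Gauss's law: E·4πr² = Q_enc/ε₀.
E = k|Q_enc|/r² = (8.99×10^9)(1.39×10^-5)/(0.0533)² = 4.40e7 N/C.

|E| ≈ 4.40e7 N/C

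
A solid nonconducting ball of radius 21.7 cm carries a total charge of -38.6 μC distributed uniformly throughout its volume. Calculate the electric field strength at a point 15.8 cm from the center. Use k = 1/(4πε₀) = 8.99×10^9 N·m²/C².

Take a concentric spherical Gaussian surface of radius r = 15.8 cm (r < R).
For a uniform sphere the enclosed fraction is (r/R)³, so Q_enc = (-38.6 μC)(0.158/0.217)³ = -1.49×10^-5 C.
Since E is radial and uniform over the Gaussian sphere, Φ = E·4πr² = Q_enc/ε₀.
E = k|Q_enc|/r² = (8.99×10^9)(1.49×10^-5)/(0.158)² = 5.37×10^6 N/C.

E = 5.37e6 N/C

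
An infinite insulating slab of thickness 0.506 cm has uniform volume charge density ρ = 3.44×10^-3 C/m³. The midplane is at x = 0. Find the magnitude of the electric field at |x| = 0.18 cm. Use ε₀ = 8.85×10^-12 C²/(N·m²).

7.00×10^5 N/C

By symmetry E is perpendicular to the slab. A Gaussian pillbox from −0.18 cm to +0.18 cm (face area A) lies entirely within the slab.
Q_enc = ρ·(2x)·A and flux = 2EA, so 2EA = 2ρxA/ε₀ ⇒ E = |ρ|x/ε₀.
E = (3.44×10^-3)(0.0018)/(8.85×10^-12) = 7.00×10^5 N/C.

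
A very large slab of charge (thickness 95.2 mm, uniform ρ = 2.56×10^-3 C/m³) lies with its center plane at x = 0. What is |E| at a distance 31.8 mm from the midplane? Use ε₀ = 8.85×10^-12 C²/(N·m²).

|E| = 9.20e6 V/m

By symmetry E is perpendicular to the slab. A Gaussian pillbox from −31.8 mm to +31.8 mm (face area A) lies entirely within the slab.
Q_enc = ρ·(2x)·A and flux = 2EA, so 2EA = 2ρxA/ε₀ ⇒ E = |ρ|x/ε₀.
E = (2.56e-3)(0.0318)/(8.85×10^-12) = 9.20×10^6 N/C.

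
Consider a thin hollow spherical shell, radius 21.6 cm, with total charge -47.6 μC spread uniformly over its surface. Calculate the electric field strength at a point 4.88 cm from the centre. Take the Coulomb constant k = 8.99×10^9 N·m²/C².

E = 0 (no enclosed charge)

Symmetry ⇒ E = E(r) r̂. Gaussian sphere of radius r = 4.88 cm (inside the shell, r < 21.6 cm).
All the charge is outside the Gaussian surface: Q_enc = 0, hence E = 0 everywhere inside the shell.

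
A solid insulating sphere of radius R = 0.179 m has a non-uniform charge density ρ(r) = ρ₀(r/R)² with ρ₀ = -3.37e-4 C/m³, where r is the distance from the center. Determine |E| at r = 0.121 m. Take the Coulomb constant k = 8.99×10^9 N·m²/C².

By spherical symmetry E is radial; choose a Gaussian sphere of radius r = 0.121 m (r < R).
Q_enc = ∫₀^r ρ(r')·4πr'² dr' = (4πρ₀/R²) ∫₀^r r'^4 dr' = 4πρ₀ r^5/(5·R²) = -6.856e-7 C.
By Gauss's law, ∮E·dA = E·4πr² = Q_enc/ε₀.
E = k|Q_enc|/r² = (8.99×10^9)(6.856×10^-7)/(0.121)² = 4.21×10^5 N/C.

|E| ≈ 4.21e5 N/C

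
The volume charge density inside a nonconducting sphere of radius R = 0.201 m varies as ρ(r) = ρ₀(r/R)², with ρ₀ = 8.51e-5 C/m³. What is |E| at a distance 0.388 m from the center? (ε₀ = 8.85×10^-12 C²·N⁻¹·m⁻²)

Symmetry ⇒ E = E(r) r̂. Gaussian sphere of radius r = 0.388 m (r > R, all charge enclosed).
Q_enc = 4π ∫₀^R ρ₀(r'/R)^2 r'² dr' = 4πρ₀R³/5 = 1.737×10^-6 C.
By Gauss's law, ∮E·dA = E·4πr² = Q_enc/ε₀.
E = |Q_enc|/(4πε₀r²) = (1.737e-6)/(4π·8.85×10^-12·(0.388)²) = 1.04×10^5 N/C.

E = 1.04×10^5 N/C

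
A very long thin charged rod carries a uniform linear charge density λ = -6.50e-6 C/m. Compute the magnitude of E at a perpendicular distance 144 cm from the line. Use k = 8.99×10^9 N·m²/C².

E ≈ 8.12×10^4 N/C

Coaxial Gaussian cylinder, radius r = 144 cm, length L.
Q_enc = λL, so λ_enc = -6.50×10^-6 C/m.
Applying ∮E·dA = Q_enc/ε₀ with the end caps contributing no flux:
E = 2k|λ_enc|/r = 2(8.99×10^9)(6.50×10^-6)/(1.44) = 8.12×10^4 N/C.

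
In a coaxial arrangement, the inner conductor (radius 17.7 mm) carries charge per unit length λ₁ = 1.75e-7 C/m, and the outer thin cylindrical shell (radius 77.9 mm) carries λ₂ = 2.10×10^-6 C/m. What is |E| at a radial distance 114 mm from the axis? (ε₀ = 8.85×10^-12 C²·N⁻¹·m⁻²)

By cylindrical symmetry E is radial; use a coaxial Gaussian cylinder of radius 114 mm and length L (r > 77.9 mm, enclosing both).
λ_enc = λ₁ + λ₂ = (1.75×10^-7) + (2.10×10^-6) = 2.275×10^-6 C/m.
By Gauss's law (flux through the curved wall only), E·2πrL = λ_enc L/ε₀.
E = |λ_enc|/(2πε₀r) = (2.275e-6)/(2π·8.85×10^-12·0.114) = 3.59×10^5 N/C.

3.59×10^5 N/C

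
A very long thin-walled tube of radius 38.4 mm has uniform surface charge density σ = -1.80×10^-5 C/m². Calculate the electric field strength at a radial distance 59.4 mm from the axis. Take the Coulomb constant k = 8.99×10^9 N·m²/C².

|E| ≈ 1.31e6 N/C

Take a coaxial cylindrical Gaussian surface of radius r = 59.4 mm and length L (r > 38.4 mm).
The whole shell is enclosed: λ_enc = σ·2πR = (-1.80×10^-5)·2π·(0.0384) = -4.343×10^-6 C/m.
Since E is radial and uniform over the curved surface, Φ = E·2πrL = Q_enc/ε₀ = λ_enc L/ε₀.
E = 2k|λ_enc|/r = 2(8.99×10^9)(4.343×10^-6)/(0.0594) = 1.31e6 N/C.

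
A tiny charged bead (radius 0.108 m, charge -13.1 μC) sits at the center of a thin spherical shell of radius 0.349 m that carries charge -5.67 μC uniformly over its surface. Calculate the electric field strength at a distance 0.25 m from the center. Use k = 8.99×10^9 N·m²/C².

Symmetry ⇒ E = E(r) r̂. Gaussian sphere of radius r = 0.25 m (between the bodies, 0.108 m < r < 0.349 m).
The shell at 0.349 m lies outside the Gaussian surface, so Q_enc = -13.1 μC = -1.31×10^-5 C.
Applying ∮E·dA = Q_enc/ε₀ with Φ = E(4πr²):
E = k|Q_enc|/r² = (8.99×10^9)(1.31e-5)/(0.25)² = 1.88e6 N/C.

|E| = 1.88e6 V/m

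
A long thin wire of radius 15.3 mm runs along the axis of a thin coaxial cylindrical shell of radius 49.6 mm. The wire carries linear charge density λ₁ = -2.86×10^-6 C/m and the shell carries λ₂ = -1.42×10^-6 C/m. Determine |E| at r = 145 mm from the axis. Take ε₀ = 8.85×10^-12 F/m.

Take a coaxial cylindrical Gaussian surface of radius r = 145 mm and length L (r > 49.6 mm, enclosing both).
λ_enc = λ₁ + λ₂ = (-2.86×10^-6) + (-1.42×10^-6) = -4.28×10^-6 C/m.
Applying ∮E·dA = Q_enc/ε₀ with the end caps contributing no flux:
E = |λ_enc|/(2πε₀r) = (4.28×10^-6)/(2π·8.85×10^-12·0.145) = 5.31e5 N/C.

E ≈ 5.31×10^5 N/C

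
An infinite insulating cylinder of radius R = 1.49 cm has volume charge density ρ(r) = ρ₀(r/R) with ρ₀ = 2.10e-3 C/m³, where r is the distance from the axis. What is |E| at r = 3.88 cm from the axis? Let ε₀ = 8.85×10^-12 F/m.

4.53e5 N/C

Coaxial Gaussian cylinder, radius r = 3.88 cm, length L (r > R, full charge per length enclosed).
λ_enc = 2π ∫₀^R ρ₀(r'/R)^1 r' dr' = 2πρ₀R²/3 = 9.765e-7 C/m.
Since E is radial and uniform over the curved surface, Φ = E·2πrL = Q_enc/ε₀ = λ_enc L/ε₀.
E = |λ_enc|/(2πε₀r) = (9.765e-7)/(2π·8.85×10^-12·0.0388) = 4.53×10^5 N/C.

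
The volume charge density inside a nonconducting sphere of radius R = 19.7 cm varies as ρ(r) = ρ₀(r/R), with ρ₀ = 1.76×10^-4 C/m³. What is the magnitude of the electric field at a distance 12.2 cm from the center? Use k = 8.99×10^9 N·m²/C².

|E| ≈ 3.76e5 V/m

By spherical symmetry E is radial; choose a Gaussian sphere of radius r = 12.2 cm (r < R).
Integrate the density: Q_enc = 4π ∫₀^r ρ₀(r'/R)^1 r'² dr' = 4πρ₀ r^4/(4·R) = 6.218e-7 C.
Gauss's law: E·4πr² = Q_enc/ε₀.
E = k|Q_enc|/r² = (8.99×10^9)(6.218×10^-7)/(0.122)² = 3.76e5 N/C.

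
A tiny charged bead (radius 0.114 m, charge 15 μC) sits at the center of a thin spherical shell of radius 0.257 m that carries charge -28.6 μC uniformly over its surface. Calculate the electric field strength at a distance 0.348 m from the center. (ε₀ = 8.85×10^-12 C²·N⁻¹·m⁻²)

Take a concentric spherical Gaussian surface of radius r = 0.348 m (r > 0.257 m, enclosing both).
Q_enc = (15 μC) + (-28.6 μC) = -1.36e-5 C.
By Gauss's law, ∮E·dA = E·4πr² = Q_enc/ε₀.
E = |Q_enc|/(4πε₀r²) = (1.36e-5)/(4π·8.85×10^-12·(0.348)²) = 1.01×10^6 N/C.

|E| = 1.01×10^6 V/m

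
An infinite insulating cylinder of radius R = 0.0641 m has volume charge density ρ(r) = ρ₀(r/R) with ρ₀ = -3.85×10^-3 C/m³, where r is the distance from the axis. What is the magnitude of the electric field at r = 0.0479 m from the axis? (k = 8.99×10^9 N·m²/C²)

Take a coaxial cylindrical Gaussian surface of radius r = 0.0479 m and length L (r < R).
λ_enc = ∫₀^r ρ(r')·2πr' dr' = (2πρ₀/R)·r^3/3 = -1.383e-5 C/m.
Applying ∮E·dA = Q_enc/ε₀ with the end caps contributing no flux:
E = 2k|λ_enc|/r = 2(8.99×10^9)(1.383e-5)/(0.0479) = 5.19e6 N/C.

|E| ≈ 5.19×10^6 V/m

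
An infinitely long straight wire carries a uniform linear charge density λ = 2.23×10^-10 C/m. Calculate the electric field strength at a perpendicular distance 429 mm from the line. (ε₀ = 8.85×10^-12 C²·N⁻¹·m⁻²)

9.35 V/m

Coaxial Gaussian cylinder, radius r = 429 mm, length L.
Q_enc = λL, so λ_enc = 2.23×10^-10 C/m.
Gauss's law: E·2πrL = λ_enc L/ε₀.
E = |λ_enc|/(2πε₀r) = (2.23×10^-10)/(2π·8.85×10^-12·0.429) = 9.35 N/C.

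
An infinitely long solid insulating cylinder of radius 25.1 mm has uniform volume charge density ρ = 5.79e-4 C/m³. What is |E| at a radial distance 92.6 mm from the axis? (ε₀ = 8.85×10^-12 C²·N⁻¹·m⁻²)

E = 2.23e5 N/C

Choose a coaxial cylinder of radius r = 92.6 mm (arbitrary length L) as the Gaussian surface (r > 25.1 mm, full cross-section enclosed).
λ_enc = ρ·πR² = (5.79×10^-4)π(0.0251)² = 1.146e-6 C/m.
Applying ∮E·dA = Q_enc/ε₀ with the end caps contributing no flux:
E = |λ_enc|/(2πε₀r) = (1.146×10^-6)/(2π·8.85×10^-12·0.0926) = 2.23e5 N/C.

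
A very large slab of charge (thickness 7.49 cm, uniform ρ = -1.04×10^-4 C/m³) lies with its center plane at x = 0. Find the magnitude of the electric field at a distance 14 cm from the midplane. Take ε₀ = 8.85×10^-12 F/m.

E ≈ 4.40×10^5 N/C

The point |x| = 14 cm lies outside the slab (half-thickness 0.03745 m). A symmetric pillbox spanning the full slab encloses Q_enc = ρ·d·A.
Flux = 2EA ⇒ E = |ρ|d/(2ε₀), independent of distance outside.
E = (1.04×10^-4)(0.0749)/(2·8.85×10^-12) = 4.40×10^5 N/C.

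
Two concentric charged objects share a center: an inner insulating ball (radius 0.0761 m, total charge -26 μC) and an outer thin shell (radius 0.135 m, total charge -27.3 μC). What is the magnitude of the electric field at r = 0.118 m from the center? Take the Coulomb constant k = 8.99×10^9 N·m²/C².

By spherical symmetry E is radial; choose a Gaussian sphere of radius r = 0.118 m (between the bodies, 0.0761 m < r < 0.135 m).
Only the inner charge is enclosed; the outer shell contributes nothing inside itself. Q_enc = -26 μC = -2.60e-5 C.
By Gauss's law, ∮E·dA = E·4πr² = Q_enc/ε₀.
E = k|Q_enc|/r² = (8.99×10^9)(2.60×10^-5)/(0.118)² = 1.68×10^7 N/C.

|E| = 1.68e7 V/m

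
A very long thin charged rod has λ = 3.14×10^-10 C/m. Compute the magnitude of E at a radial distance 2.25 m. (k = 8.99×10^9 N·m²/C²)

2.51 N/C

Choose a coaxial cylinder of radius r = 2.25 m (arbitrary length L) as the Gaussian surface.
Q_enc = λL, so λ_enc = 3.14×10^-10 C/m.
By Gauss's law (flux through the curved wall only), E·2πrL = λ_enc L/ε₀.
E = 2k|λ_enc|/r = 2(8.99×10^9)(3.14e-10)/(2.25) = 2.51 N/C.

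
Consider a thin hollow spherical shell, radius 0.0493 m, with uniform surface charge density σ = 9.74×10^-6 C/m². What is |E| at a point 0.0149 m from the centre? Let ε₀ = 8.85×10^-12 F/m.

E = 0 (no enclosed charge)

Symmetry ⇒ E = E(r) r̂. Gaussian sphere of radius r = 0.0149 m (inside the shell, r < 0.0493 m).
No charge lies within this surface, so Q_enc = 0 and Gauss's law gives E·4πr² = 0 ⇒ E = 0.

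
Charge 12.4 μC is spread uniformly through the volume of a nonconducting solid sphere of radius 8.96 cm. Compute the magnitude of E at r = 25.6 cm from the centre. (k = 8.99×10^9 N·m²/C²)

1.70×10^6 N/C

Use a concentric Gaussian sphere at r = 25.6 cm (r > R, so the entire charge is enclosed).
Q_enc = 12.4 μC = 1.24×10^-5 C.
Since E is radial and uniform over the Gaussian sphere, Φ = E·4πr² = Q_enc/ε₀.
E = k|Q_enc|/r² = (8.99×10^9)(1.24×10^-5)/(0.256)² = 1.70e6 N/C.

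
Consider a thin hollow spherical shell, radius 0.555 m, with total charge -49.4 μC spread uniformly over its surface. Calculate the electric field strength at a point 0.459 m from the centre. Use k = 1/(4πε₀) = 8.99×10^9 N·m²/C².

Symmetry ⇒ E = E(r) r̂. Gaussian sphere of radius r = 0.459 m (inside the shell, r < 0.555 m).
No charge lies within this surface, so Q_enc = 0 and Gauss's law gives E·4πr² = 0 ⇒ E = 0.

E = 0 (no enclosed charge)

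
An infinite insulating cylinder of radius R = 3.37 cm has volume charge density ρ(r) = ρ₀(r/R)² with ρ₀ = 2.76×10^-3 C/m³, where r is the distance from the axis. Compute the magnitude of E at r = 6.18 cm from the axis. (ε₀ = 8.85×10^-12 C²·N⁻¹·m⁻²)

Take a coaxial cylindrical Gaussian surface of radius r = 6.18 cm and length L (r > R, full charge per length enclosed).
λ_enc = 2π ∫₀^R ρ₀(r'/R)^2 r' dr' = 2πρ₀R²/4 = 4.924×10^-6 C/m.
By Gauss's law (flux through the curved wall only), E·2πrL = λ_enc L/ε₀.
E = |λ_enc|/(2πε₀r) = (4.924×10^-6)/(2π·8.85×10^-12·0.0618) = 1.43×10^6 N/C.

E = 1.43e6 N/C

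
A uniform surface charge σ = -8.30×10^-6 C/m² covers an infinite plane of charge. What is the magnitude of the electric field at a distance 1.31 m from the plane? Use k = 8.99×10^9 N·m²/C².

E = 4.69×10^5 N/C

The symmetry is planar: E is normal to the sheet and the same magnitude on both sides. Take a pillbox straddling the sheet with end-cap area A.
Only the two end caps contribute flux: Φ = 2EA. With Q_enc = σA, Gauss's law gives E = |σ|/(2ε₀).
E = 2πk|σ| = 2π(8.99×10^9)(8.30e-6) = 4.69×10^5 N/C.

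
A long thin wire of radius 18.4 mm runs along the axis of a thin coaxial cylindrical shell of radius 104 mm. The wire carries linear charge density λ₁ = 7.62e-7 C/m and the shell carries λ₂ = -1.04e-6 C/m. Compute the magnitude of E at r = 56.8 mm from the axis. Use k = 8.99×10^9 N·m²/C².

Choose a coaxial cylinder of radius r = 56.8 mm (arbitrary length L) as the Gaussian surface (between the conductors, 18.4 mm < r < 104 mm).
Only the inner wire is enclosed; the outer shell contributes nothing inside itself. λ_enc = λ₁ = 7.62×10^-7 C/m.
Applying ∮E·dA = Q_enc/ε₀ with the end caps contributing no flux:
E = 2k|λ_enc|/r = 2(8.99×10^9)(7.62×10^-7)/(0.0568) = 2.41×10^5 N/C.

E ≈ 2.41e5 N/C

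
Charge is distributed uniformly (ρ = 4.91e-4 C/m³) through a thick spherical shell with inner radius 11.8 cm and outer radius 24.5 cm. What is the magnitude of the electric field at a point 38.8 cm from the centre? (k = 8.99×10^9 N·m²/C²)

E ≈ 1.60e6 N/C

By spherical symmetry E is radial; choose a Gaussian sphere of radius r = 38.8 cm (r > 24.5 cm, enclosing the whole shell).
Q_enc = ρ·(4π/3)(b³ − a³) = (4.91×10^-4)·(4π/3)·((0.245)³ − (0.118)³) = 2.687×10^-5 C.
Gauss's law: E·4πr² = Q_enc/ε₀.
E = k|Q_enc|/r² = (8.99×10^9)(2.687×10^-5)/(0.388)² = 1.60×10^6 N/C.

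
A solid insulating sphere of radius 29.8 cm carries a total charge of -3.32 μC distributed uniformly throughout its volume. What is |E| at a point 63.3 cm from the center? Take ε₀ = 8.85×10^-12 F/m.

|E| ≈ 7.45×10^4 N/C

Use a concentric Gaussian sphere at r = 63.3 cm (r > R, so the entire charge is enclosed).
Q_enc = -3.32 μC = -3.32e-6 C.
Since E is radial and uniform over the Gaussian sphere, Φ = E·4πr² = Q_enc/ε₀.
E = |Q_enc|/(4πε₀r²) = (3.32×10^-6)/(4π·8.85×10^-12·(0.633)²) = 7.45e4 N/C.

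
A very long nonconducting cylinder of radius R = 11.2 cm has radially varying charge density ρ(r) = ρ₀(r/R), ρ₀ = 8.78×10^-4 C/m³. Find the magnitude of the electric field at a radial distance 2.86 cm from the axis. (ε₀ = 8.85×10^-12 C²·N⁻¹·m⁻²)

E = 2.42×10^5 V/m

Coaxial Gaussian cylinder, radius r = 2.86 cm, length L (r < R).
λ_enc = ∫₀^r ρ(r')·2πr' dr' = (2πρ₀/R)·r^3/3 = 3.841×10^-7 C/m.
Applying ∮E·dA = Q_enc/ε₀ with the end caps contributing no flux:
E = |λ_enc|/(2πε₀r) = (3.841e-7)/(2π·8.85×10^-12·0.0286) = 2.42×10^5 N/C.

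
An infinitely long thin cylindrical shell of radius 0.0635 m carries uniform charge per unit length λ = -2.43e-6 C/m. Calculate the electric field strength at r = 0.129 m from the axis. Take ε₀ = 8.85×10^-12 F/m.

|E| ≈ 3.39×10^5 V/m

By cylindrical symmetry E is radial; use a coaxial Gaussian cylinder of radius 0.129 m and length L (r > 0.0635 m).
The full line charge is enclosed: λ_enc = -2.43e-6 C/m.
Since E is radial and uniform over the curved surface, Φ = E·2πrL = Q_enc/ε₀ = λ_enc L/ε₀.
E = |λ_enc|/(2πε₀r) = (2.43×10^-6)/(2π·8.85×10^-12·0.129) = 3.39e5 N/C.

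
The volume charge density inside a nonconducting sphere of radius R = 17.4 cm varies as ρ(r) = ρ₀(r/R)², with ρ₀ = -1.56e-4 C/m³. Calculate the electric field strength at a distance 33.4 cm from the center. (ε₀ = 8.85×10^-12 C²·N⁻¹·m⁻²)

E = 1.66×10^5 N/C

By spherical symmetry E is radial; choose a Gaussian sphere of radius r = 33.4 cm (r > R, all charge enclosed).
Q_enc = 4π ∫₀^R ρ₀(r'/R)^2 r'² dr' = 4πρ₀R³/5 = -2.065×10^-6 C.
Applying ∮E·dA = Q_enc/ε₀ with Φ = E(4πr²):
E = |Q_enc|/(4πε₀r²) = (2.065×10^-6)/(4π·8.85×10^-12·(0.334)²) = 1.66×10^5 N/C.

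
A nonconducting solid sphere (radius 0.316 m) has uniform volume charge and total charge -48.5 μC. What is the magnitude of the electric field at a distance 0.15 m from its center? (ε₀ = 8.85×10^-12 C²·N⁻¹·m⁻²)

Use a concentric Gaussian sphere at r = 0.15 m (r < R).
Only the charge within r is enclosed: Q_enc = Q·(r/R)³ = (-48.5 μC)·(0.15 m/0.316 m)³ = -5.187e-6 C.
Applying ∮E·dA = Q_enc/ε₀ with Φ = E(4πr²):
E = |Q_enc|/(4πε₀r²) = (5.187×10^-6)/(4π·8.85×10^-12·(0.15)²) = 2.07e6 N/C.

|E| = 2.07×10^6 N/C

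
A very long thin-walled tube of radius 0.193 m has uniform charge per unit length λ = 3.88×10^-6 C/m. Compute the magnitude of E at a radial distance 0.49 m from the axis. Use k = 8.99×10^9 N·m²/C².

E = 1.42e5 N/C

Choose a coaxial cylinder of radius r = 0.49 m (arbitrary length L) as the Gaussian surface (r > 0.193 m).
The full line charge is enclosed: λ_enc = 3.88e-6 C/m.
By Gauss's law (flux through the curved wall only), E·2πrL = λ_enc L/ε₀.
E = 2k|λ_enc|/r = 2(8.99×10^9)(3.88×10^-6)/(0.49) = 1.42×10^5 N/C.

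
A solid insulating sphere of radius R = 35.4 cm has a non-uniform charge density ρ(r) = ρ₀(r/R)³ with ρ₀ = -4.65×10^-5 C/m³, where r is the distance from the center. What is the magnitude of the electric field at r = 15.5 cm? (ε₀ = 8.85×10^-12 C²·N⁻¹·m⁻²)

E ≈ 1.14×10^4 V/m

By spherical symmetry E is radial; choose a Gaussian sphere of radius r = 15.5 cm (r < R).
Q_enc = ∫₀^r ρ(r')·4πr'² dr' = (4πρ₀/R³) ∫₀^r r'^5 dr' = 4πρ₀ r^6/(6·R³) = -3.044×10^-8 C.
Since E is radial and uniform over the Gaussian sphere, Φ = E·4πr² = Q_enc/ε₀.
E = |Q_enc|/(4πε₀r²) = (3.044×10^-8)/(4π·8.85×10^-12·(0.155)²) = 1.14×10^4 N/C.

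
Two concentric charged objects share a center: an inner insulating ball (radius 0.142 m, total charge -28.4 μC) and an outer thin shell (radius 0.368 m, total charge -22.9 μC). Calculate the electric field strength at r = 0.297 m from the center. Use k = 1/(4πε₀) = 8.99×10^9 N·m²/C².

Use a concentric Gaussian sphere at r = 0.297 m (between the bodies, 0.142 m < r < 0.368 m).
The shell at 0.368 m lies outside the Gaussian surface, so Q_enc = -28.4 μC = -2.84×10^-5 C.
By Gauss's law, ∮E·dA = E·4πr² = Q_enc/ε₀.
E = k|Q_enc|/r² = (8.99×10^9)(2.84×10^-5)/(0.297)² = 2.89×10^6 N/C.

2.89e6 V/m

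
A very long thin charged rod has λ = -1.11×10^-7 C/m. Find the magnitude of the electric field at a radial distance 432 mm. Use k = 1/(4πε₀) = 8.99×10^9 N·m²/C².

4.62×10^3 V/m

Take a coaxial cylindrical Gaussian surface of radius r = 432 mm and length L.
Q_enc = λL, so λ_enc = -1.11×10^-7 C/m.
By Gauss's law (flux through the curved wall only), E·2πrL = λ_enc L/ε₀.
E = 2k|λ_enc|/r = 2(8.99×10^9)(1.11×10^-7)/(0.432) = 4.62×10^3 N/C.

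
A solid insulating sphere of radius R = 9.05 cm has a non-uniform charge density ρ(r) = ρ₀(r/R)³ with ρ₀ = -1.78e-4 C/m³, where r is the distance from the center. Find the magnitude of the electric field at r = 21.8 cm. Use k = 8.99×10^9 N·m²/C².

5.23×10^4 N/C

Use a concentric Gaussian sphere at r = 21.8 cm (r > R, all charge enclosed).
Q_enc = 4π ∫₀^R ρ₀(r'/R)^3 r'² dr' = 4πρ₀R³/6 = -2.763×10^-7 C.
Applying ∮E·dA = Q_enc/ε₀ with Φ = E(4πr²):
E = k|Q_enc|/r² = (8.99×10^9)(2.763e-7)/(0.218)² = 5.23×10^4 N/C.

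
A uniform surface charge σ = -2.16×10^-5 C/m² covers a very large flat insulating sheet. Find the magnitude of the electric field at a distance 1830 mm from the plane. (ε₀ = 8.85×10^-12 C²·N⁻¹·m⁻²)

1.22e6 N/C

Choose a cylindrical pillbox piercing the sheet, end faces (area A) parallel to it.
Flux Φ = 2EA and Q_enc = σA, so 2EA = σA/ε₀ ⇒ E = |σ|/(2ε₀), independent of distance.
E = |σ|/(2ε₀) = (2.16×10^-5)/(2·8.85×10^-12) = 1.22e6 N/C.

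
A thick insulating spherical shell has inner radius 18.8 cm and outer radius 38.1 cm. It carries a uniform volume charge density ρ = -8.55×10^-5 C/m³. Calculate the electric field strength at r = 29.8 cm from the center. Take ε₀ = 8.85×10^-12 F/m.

Use a concentric Gaussian sphere at r = 29.8 cm (within the shell material, 18.8 cm < r < 38.1 cm).
Only the shell between 18.8 cm and r is enclosed: Q_enc = ρ·(4π/3)(r³ − a³) = (-8.55×10^-5)·(4π/3)·((0.298)³ − (0.188)³) = -7.098×10^-6 C.
Since E is radial and uniform over the Gaussian sphere, Φ = E·4πr² = Q_enc/ε₀.
E = |Q_enc|/(4πε₀r²) = (7.098×10^-6)/(4π·8.85×10^-12·(0.298)²) = 7.19×10^5 N/C.

E ≈ 7.19×10^5 V/m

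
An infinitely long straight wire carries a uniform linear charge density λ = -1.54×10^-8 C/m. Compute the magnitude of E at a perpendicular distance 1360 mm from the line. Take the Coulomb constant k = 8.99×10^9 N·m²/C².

Take a coaxial cylindrical Gaussian surface of radius r = 1360 mm and length L.
Q_enc = λL, so λ_enc = -1.54e-8 C/m.
By Gauss's law (flux through the curved wall only), E·2πrL = λ_enc L/ε₀.
E = 2k|λ_enc|/r = 2(8.99×10^9)(1.54×10^-8)/(1.36) = 204 N/C.

E ≈ 204 N/C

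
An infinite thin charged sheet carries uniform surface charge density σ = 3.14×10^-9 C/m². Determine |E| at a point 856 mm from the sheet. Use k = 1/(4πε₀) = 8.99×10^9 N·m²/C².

Choose a cylindrical pillbox piercing the sheet, end faces (area A) parallel to it.
Flux Φ = 2EA and Q_enc = σA, so 2EA = σA/ε₀ ⇒ E = |σ|/(2ε₀), independent of distance.
E = 2πk|σ| = 2π(8.99×10^9)(3.14×10^-9) = 177 N/C.

177 V/m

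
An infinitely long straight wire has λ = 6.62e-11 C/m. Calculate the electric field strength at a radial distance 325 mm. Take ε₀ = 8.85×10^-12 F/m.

By cylindrical symmetry E is radial; use a coaxial Gaussian cylinder of radius 325 mm and length L.
Q_enc = λL, so λ_enc = 6.62e-11 C/m.
By Gauss's law (flux through the curved wall only), E·2πrL = λ_enc L/ε₀.
E = |λ_enc|/(2πε₀r) = (6.62×10^-11)/(2π·8.85×10^-12·0.325) = 3.66 N/C.

E ≈ 3.66 N/C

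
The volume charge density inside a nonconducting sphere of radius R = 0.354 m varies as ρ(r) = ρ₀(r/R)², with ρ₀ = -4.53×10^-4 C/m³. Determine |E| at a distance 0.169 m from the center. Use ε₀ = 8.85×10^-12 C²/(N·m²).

By spherical symmetry E is radial; choose a Gaussian sphere of radius r = 0.169 m (r < R).
Q_enc = ∫₀^r ρ(r')·4πr'² dr' = (4πρ₀/R²) ∫₀^r r'^4 dr' = 4πρ₀ r^5/(5·R²) = -1.252e-6 C.
Gauss's law: E·4πr² = Q_enc/ε₀.
E = |Q_enc|/(4πε₀r²) = (1.252×10^-6)/(4π·8.85×10^-12·(0.169)²) = 3.94×10^5 N/C.

|E| = 3.94×10^5 V/m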